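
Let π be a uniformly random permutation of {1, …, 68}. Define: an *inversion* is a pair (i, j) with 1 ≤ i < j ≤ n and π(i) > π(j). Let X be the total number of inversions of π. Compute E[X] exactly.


Write X = Σ X_I over the C(68, 2) = 2278 pairs i < j, with X_I the indicator of one inversion.
There are 2278 indicators.
For each fixed pair i < j, the values π(i) and π(j) are two distinct elements of {1, …, 68} in uniformly random order; by symmetry P[π(i) > π(j)] = 1/2.
By linearity: E[X] = 2278 · (1/2) = C(68, 2) · (1/2) = 2278/2 = 1139 ≈ 1139.00000.

E[X] = 1139 = 1139.00000.


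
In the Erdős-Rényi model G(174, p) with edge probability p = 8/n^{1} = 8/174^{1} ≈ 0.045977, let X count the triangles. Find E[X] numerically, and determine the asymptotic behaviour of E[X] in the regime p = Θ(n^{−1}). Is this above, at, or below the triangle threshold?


Number of potential triangles: C(174, 3) = 862924.
Each occurs with probability p³ ≈ (0.045977)³ ≈ 9.71901419e-05.
By linearity: E[X] = C(174, 3)·p³ ≈ 862924 · 9.71901419e-05 ≈ 83.867706.
Here α = 1, so p = 8/n is exactly at the triangle threshold p ~ 1/n. Asymptotically E[X] → c³/6 = 8³/6 = 256/3 ≈ 85.333333, a bounded constant. In this regime the triangle count is asymptotically Poisson(c³/6).

E[X] ≈ 83.867706; in regime p = Θ(1/n^{1}) E[X] stays bounded (at the triangle threshold p ~ 1/n).


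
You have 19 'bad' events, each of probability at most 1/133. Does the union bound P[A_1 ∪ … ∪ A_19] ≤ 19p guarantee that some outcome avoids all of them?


Union bound: P[∪_{i=1}^{19} A_i] ≤ Σ_i P[A_i] ≤ 19·p = 19·(1/133) = 1/7.
Numerically: 1/7 ≈ 0.1428571.
Is 1/7 < 1? YES.
Since P[∪ A_i] ≤ 1/7 < 1, the complement has P[∩ A_i^c] ≥ 1 − 1/7 = 6/7 > 0, so some outcome avoids every A_i.

19·p = 1/7 ≈ 0.1428571; existence CERTIFIED by the union bound.


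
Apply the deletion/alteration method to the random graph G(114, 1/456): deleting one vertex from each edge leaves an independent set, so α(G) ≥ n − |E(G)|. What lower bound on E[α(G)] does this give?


E[|E(G)|] = C(114, 2)·p = 6441 · (1/456) = 113/8.
E[α(G)] ≥ n − E[|E(G)|] = 114 − 113/8 = 799/8.
Numerically: ≈ 99.8750.
(This is only a lower bound; the true E[α(G)] may be larger.)

E[α(G)] ≥ 799/8 ≈ 99.8750.


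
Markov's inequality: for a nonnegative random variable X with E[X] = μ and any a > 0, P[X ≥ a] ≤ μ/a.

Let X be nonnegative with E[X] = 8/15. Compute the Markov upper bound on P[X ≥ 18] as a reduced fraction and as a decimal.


μ = E[X] = 8/15, a = 18.
Markov: P[X ≥ 18] ≤ μ/a = (8/15)/18 = 4/135.
Numerically: ≈ 0.0296.
(Since a = 18 > μ = 0.5333, the bound 4/135 is < 1 and informative.)

P[X ≥ 18] ≤ 4/135 ≈ 0.0296.


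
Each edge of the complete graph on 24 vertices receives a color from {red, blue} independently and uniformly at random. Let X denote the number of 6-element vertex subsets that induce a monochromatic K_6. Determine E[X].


Let X = Σ_S X_S over the C(24, 6) = 134596 subsets S of size 6, where X_S = 1 if the K_6 on S is monochromatic.
For a fixed S, the K_6 on S has C(6, 2) = 15 edges. P[all 15 edges red] = (1/2)^15, and likewise for blue, so P[monochromatic] = 2·(1/2)^15 = 2^{1 − 15} = 1/16384.
By linearity of expectation: E[X] = C(24, 6) · 2^{1 − 15} = 134596 · 1/16384 = 33649/4096.
Numerically: E[X] ≈ 8.21509.

E[X] = C(24,6)·2^(1−C(6,2)) = 33649/4096 ≈ 8.21509.


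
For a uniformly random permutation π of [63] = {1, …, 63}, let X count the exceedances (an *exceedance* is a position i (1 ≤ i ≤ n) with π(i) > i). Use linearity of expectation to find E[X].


Write X = Σ_{i=1}^{63} X_i, where X_i = 1_{π(i) > i}.
For each fixed i, π(i) is uniform over {1, …, 63} (marginal of a uniform permutation), so P[π(i) > i] = (n − i)/n. Summing: Σ_{i=1}^{63} (n − i)/n = (0 + 1 + … + 62)/63 = 63(63 − 1)/(2·63) = (63 − 1)/2.
Hence E[X] = Σ_{i=1}^{63} (63 − i)/63 = 31 ≈ 31.00000.

E[X] = 31 = 31.00000.


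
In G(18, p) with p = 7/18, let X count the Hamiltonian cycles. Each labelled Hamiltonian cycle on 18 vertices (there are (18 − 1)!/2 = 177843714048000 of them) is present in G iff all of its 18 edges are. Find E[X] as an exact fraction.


K_18 has (18 − 1)!/2 = 177843714048000 labelled Hamiltonian cycles.
For each such Hamiltonian cycle H, let X_H = 1 if all 18 edges of H are present in G. Then P[X_H = 1] = p^{18} = (7/18)^{18} = 1628413597910449/39346408075296537575424.
By linearity: E[X] = Σ_H E[X_H] = 177843714048000 · p^{18} = 177843714048000 · 1628413597910449/39346408075296537575424 = 24246874921186846803875/3294258113514384.
Numerically: E[X] ≈ 7.36034e+06.

E[X] = 177843714048000 · (7/18)^{18} = 24246874921186846803875/3294258113514384 ≈ 7.36034e+06.


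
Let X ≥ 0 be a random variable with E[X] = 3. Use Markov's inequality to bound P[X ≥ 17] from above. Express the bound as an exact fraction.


μ = E[X] = 3, a = 17.
Markov: P[X ≥ 17] ≤ μ/a = (3)/17 = 3/17.
Numerically: ≈ 0.1765.
(Since a = 17 > μ = 3.0000, the bound 3/17 is < 1 and informative.)

P[X ≥ 17] ≤ 3/17 ≈ 0.1765.


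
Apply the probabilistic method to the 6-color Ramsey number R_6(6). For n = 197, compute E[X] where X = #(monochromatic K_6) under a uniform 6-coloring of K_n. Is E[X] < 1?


E[X] = C(197, 6) · 6^{1 − 15} = 75176946208 · 6^{−14} = 75176946208/78364164096.
As a reduced fraction: E[X] = 2349279569/2448880128 ≈ 0.959328.
Is E[X] < 1? YES.
Since E[X] < 1, there exists a 6-coloring of K_{197} with no monochromatic K_6; hence R_6(6) > 197.

E[X] = 2349279569/2448880128 ≈ 0.959328; E[X] < 1, so R_6(6) > 197.


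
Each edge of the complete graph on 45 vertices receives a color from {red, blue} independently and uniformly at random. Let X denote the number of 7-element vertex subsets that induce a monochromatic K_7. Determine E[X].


Let X = Σ_S X_S over the C(45, 7) = 45379620 subsets S of size 7, where X_S = 1 if the K_7 on S is monochromatic.
For a fixed S, the K_7 on S has C(7, 2) = 21 edges. P[all 21 edges red] = (1/2)^21, and likewise for blue, so P[monochromatic] = 2·(1/2)^21 = 2^{1 − 21} = 1/1048576.
By linearity of expectation: E[X] = C(45, 7) · 2^{1 − 21} = 45379620 · 1/1048576 = 11344905/262144.
Numerically: E[X] ≈ 43.277.

E[X] = C(45,7)·2^(1−C(7,2)) = 11344905/262144 ≈ 43.277.


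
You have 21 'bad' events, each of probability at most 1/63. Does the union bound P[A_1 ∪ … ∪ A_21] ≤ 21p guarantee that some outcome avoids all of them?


Union bound: P[∪_{i=1}^{21} A_i] ≤ Σ_i P[A_i] ≤ 21·p = 21·(1/63) = 1/3.
Numerically: 1/3 ≈ 0.333.
Is 1/3 < 1? YES.
Since P[∪ A_i] ≤ 1/3 < 1, the complement has P[∩ A_i^c] ≥ 1 − 1/3 = 2/3 > 0, so some outcome avoids every A_i.

21·p = 1/3 ≈ 0.333; existence CERTIFIED by the union bound.


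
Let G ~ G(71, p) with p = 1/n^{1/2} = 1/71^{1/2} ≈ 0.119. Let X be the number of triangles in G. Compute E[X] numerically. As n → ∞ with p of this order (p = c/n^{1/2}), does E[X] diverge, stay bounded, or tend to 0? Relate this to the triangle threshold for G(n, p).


Number of potential triangles: C(71, 3) = 57155.
Each occurs with probability p³ ≈ (0.119)³ ≈ 1.67152e-03.
By linearity: E[X] = C(71, 3)·p³ ≈ 57155 · 1.67152e-03 ≈ 95.536.
Since α = 1/2 < 1, p = c/n^{1/2} ≫ 1/n is above the triangle threshold p ~ 1/n. Asymptotically E[X] ~ (c³/6)·n^{3(1−α)} = (1³/6)·n^{1.5} → ∞; triangles are abundant w.h.p.

E[X] ≈ 95.536; in regime p = Θ(1/n^{1/2}) E[X] diverges (above the triangle threshold p ~ 1/n).


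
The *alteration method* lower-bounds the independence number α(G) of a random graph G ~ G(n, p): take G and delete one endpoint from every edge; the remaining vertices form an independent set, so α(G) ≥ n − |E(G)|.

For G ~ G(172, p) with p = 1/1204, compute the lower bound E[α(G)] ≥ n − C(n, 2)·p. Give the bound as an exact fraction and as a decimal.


E[|E(G)|] = C(172, 2)·p = 14706 · (1/1204) = 171/14.
E[α(G)] ≥ n − E[|E(G)|] = 172 − 171/14 = 2237/14.
Numerically: ≈ 159.7857.
(This is only a lower bound; the true E[α(G)] may be larger.)

E[α(G)] ≥ 2237/14 ≈ 159.7857.


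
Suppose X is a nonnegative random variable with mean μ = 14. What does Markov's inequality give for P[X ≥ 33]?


μ = E[X] = 14, a = 33.
Markov: P[X ≥ 33] ≤ μ/a = (14)/33 = 14/33.
Numerically: ≈ 0.42424.
(Since a = 33 > μ = 14.00000, the bound 14/33 is < 1 and informative.)

P[X ≥ 33] ≤ 14/33 ≈ 0.42424.


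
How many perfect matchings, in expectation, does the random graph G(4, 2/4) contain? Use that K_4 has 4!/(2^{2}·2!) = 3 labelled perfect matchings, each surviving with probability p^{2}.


K_4 has 4!/(2^{2}·2!) = 3 labelled perfect matchings.
For each such perfect matching H, let X_H = 1 if all 2 edges of H are present in G. Then P[X_H = 1] = p^{2} = (1/2)^{2} = 1/4.
By linearity: E[X] = Σ_H E[X_H] = 3 · p^{2} = 3 · 1/4 = 3/4.
Numerically: E[X] ≈ 0.75.

E[X] = 3 · (1/2)^{2} = 3/4 ≈ 0.75.


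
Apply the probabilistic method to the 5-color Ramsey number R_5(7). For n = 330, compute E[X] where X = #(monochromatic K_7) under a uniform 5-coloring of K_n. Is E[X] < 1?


E[X] = C(330, 7) · 5^{1 − 21} = 79313455049400 · 5^{−20} = 79313455049400/95367431640625.
As a reduced fraction: E[X] = 3172538201976/3814697265625 ≈ 0.8316619.
Is E[X] < 1? YES.
Since E[X] < 1, there exists a 5-coloring of K_{330} with no monochromatic K_7; hence R_5(7) > 330.

E[X] = 3172538201976/3814697265625 ≈ 0.8316619; E[X] < 1, so R_5(7) > 330.


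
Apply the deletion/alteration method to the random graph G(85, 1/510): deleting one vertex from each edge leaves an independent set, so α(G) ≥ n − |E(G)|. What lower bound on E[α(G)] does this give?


E[|E(G)|] = C(85, 2)·p = 3570 · (1/510) = 7.
E[α(G)] ≥ n − E[|E(G)|] = 85 − 7 = 78.
Numerically: ≈ 78.0000.
(This is only a lower bound; the true E[α(G)] may be larger.)

E[α(G)] ≥ 78 ≈ 78.0000.


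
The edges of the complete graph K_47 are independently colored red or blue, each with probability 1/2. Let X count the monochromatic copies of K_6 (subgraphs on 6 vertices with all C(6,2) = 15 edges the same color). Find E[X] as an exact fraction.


Let X = Σ_S X_S over the C(47, 6) = 10737573 subsets S of size 6, where X_S = 1 if the K_6 on S is monochromatic.
For a fixed S, the K_6 on S has C(6, 2) = 15 edges. P[all 15 edges red] = (1/2)^15, and likewise for blue, so P[monochromatic] = 2·(1/2)^15 = 2^{1 − 15} = 1/16384.
Summing: E[X] = C(47, 6) · 2^{1 − 15} = 10737573 · 1/16384 = 10737573/16384.
Numerically: E[X] ≈ 655.369.

E[X] = C(47,6)·2^(1−C(6,2)) = 10737573/16384 ≈ 655.369.


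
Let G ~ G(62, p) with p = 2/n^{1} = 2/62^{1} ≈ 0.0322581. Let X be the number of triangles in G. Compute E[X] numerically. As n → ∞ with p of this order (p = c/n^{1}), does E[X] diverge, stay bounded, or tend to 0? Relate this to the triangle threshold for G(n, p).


Number of potential triangles: C(62, 3) = 37820.
Each occurs with probability p³ ≈ (0.0322581)³ ≈ 3.35671847e-05.
By linearity: E[X] = C(62, 3)·p³ ≈ 37820 · 3.35671847e-05 ≈ 1.269511.
Here α = 1, so p = 2/n is exactly at the triangle threshold p ~ 1/n. Asymptotically E[X] → c³/6 = 2³/6 = 4/3 ≈ 1.333333, a bounded constant. In this regime the triangle count is asymptotically Poisson(c³/6).

E[X] ≈ 1.269511; in regime p = Θ(1/n^{1}) E[X] stays bounded (at the triangle threshold p ~ 1/n).


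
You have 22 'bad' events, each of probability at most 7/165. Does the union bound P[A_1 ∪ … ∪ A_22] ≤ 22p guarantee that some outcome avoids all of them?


Union bound: P[∪_{i=1}^{22} A_i] ≤ Σ_i P[A_i] ≤ 22·p = 22·(7/165) = 14/15.
Numerically: 14/15 ≈ 0.9333333.
Is 14/15 < 1? YES.
Since P[∪ A_i] ≤ 14/15 < 1, the complement has P[∩ A_i^c] ≥ 1 − 14/15 = 1/15 > 0, so some outcome avoids every A_i.

22·p = 14/15 ≈ 0.9333333; existence CERTIFIED by the union bound.


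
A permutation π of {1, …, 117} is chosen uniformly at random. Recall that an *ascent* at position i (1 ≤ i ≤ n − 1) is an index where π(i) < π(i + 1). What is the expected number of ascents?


Write X = Σ X_I over i = 1, …, 116, with X_I the indicator of one ascent.
There are 116 indicators.
For each fixed i, the pair (π(i), π(i+1)) is a uniformly random ordered pair of distinct values from {1, …, 117}; by symmetry P[π(i) < π(i+1)] = 1/2.
By linearity: E[X] = 116 · (1/2) = (117 − 1) · (1/2) = 58 ≈ 58.00000.

E[X] = 58 = 58.00000.


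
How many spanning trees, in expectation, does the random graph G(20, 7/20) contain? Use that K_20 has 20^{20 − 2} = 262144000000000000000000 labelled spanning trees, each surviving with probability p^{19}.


K_20 has 20^{20 − 2} = 262144000000000000000000 labelled spanning trees.
For each such spanning tree H, let X_H = 1 if all 19 edges of H are present in G. Then P[X_H = 1] = p^{19} = (7/20)^{19} = 11398895185373143/5242880000000000000000000.
By linearity of expectation: E[X] = Σ_H E[X_H] = 262144000000000000000000 · p^{19} = 262144000000000000000000 · 11398895185373143/5242880000000000000000000 = 11398895185373143/20.
Numerically: E[X] ≈ 5.6994e+14.

E[X] = 262144000000000000000000 · (7/20)^{19} = 11398895185373143/20 ≈ 5.6994e+14.


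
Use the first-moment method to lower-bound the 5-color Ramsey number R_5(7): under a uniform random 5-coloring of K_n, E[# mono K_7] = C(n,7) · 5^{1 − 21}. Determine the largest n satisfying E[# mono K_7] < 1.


We need C(n, 7) · 5^{1 − 21} < 1, i.e. C(n, 7) < 5^{21 − 1} = 95367431640625.
Check values of n near the boundary:
  n = 332: C(332, 7) = 82772214646616; 82772214646616 < 95367431640625? YES
  n = 333: C(333, 7) = 84549532139028; 84549532139028 < 95367431640625? YES
  n = 334: C(334, 7) = 86359460961576; 86359460961576 < 95367431640625? YES
  n = 335: C(335, 7) = 88202498238195; 88202498238195 < 95367431640625? YES
  n = 336: C(336, 7) = 90079147136880; 90079147136880 < 95367431640625? YES
  n = 337: C(337, 7) = 91989916924632; 91989916924632 < 95367431640625? YES
  n = 338: C(338, 7) = 93935323022736; 93935323022736 < 95367431640625? YES
  n = 339: C(339, 7) = 95915887062372; 95915887062372 < 95367431640625? NO
  n = 340: C(340, 7) = 97932136940560; 97932136940560 < 95367431640625? NO
  n = 341: C(341, 7) = 99984606876440; 99984606876440 < 95367431640625? NO
The largest n with C(n, 7) < 95367431640625 is n = 338 (where E[X] = 93935323022736/95367431640625 ≈ 0.984983). Hence R_5(7) > 338, i.e. R_5(7) ≥ 339.

Largest n = 338; hence R_5(7) > 338.


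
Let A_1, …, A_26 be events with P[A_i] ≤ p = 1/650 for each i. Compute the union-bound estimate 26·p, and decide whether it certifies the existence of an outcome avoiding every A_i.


Union bound: P[∪_{i=1}^{26} A_i] ≤ Σ_i P[A_i] ≤ 26·p = 26·(1/650) = 1/25.
Numerically: 1/25 ≈ 0.0400000.
Is 1/25 < 1? YES.
Since P[∪ A_i] ≤ 1/25 < 1, the complement has P[∩ A_i^c] ≥ 1 − 1/25 = 24/25 > 0, so some outcome avoids every A_i.

26·p = 1/25 ≈ 0.0400000; existence CERTIFIED by the union bound.


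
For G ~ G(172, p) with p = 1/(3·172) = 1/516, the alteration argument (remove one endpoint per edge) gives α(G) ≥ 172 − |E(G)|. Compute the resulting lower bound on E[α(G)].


E[|E(G)|] = C(172, 2)·p = 14706 · (1/516) = 57/2.
E[α(G)] ≥ n − E[|E(G)|] = 172 − 57/2 = 287/2.
Numerically: ≈ 143.500000.
(This is only a lower bound; the true E[α(G)] may be larger.)

E[α(G)] ≥ 287/2 ≈ 143.500000.


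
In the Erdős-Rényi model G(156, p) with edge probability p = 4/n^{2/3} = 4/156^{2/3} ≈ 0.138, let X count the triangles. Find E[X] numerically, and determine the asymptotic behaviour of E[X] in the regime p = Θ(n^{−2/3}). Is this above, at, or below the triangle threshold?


Number of potential triangles: C(156, 3) = 620620.
Each occurs with probability p³ ≈ (0.138)³ ≈ 2.62985e-03.
By linearity: E[X] = C(156, 3)·p³ ≈ 620620 · 2.62985e-03 ≈ 1632.137.
Since α = 2/3 < 1, p = c/n^{2/3} ≫ 1/n is above the triangle threshold p ~ 1/n. Asymptotically E[X] ~ (c³/6)·n^{3(1−α)} = (4³/6)·n^{1} → ∞; triangles are abundant w.h.p.

E[X] ≈ 1632.137; in regime p = Θ(1/n^{2/3}) E[X] diverges (above the triangle threshold p ~ 1/n).


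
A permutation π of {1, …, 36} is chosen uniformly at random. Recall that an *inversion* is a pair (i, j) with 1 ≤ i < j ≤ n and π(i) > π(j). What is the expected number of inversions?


Write X = Σ X_I over the C(36, 2) = 630 pairs i < j, with X_I the indicator of one inversion.
There are 630 indicators.
For each fixed pair i < j, the values π(i) and π(j) are two distinct elements of {1, …, 36} in uniformly random order; by symmetry P[π(i) > π(j)] = 1/2.
By linearity: E[X] = 630 · (1/2) = C(36, 2) · (1/2) = 630/2 = 315 ≈ 315.0000.

E[X] = 315 = 315.0000.


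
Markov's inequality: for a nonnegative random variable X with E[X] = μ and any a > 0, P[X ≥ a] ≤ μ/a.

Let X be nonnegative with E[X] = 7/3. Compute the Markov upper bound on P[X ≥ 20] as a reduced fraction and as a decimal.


μ = E[X] = 7/3, a = 20.
Markov: P[X ≥ 20] ≤ μ/a = (7/3)/20 = 7/60.
Numerically: ≈ 0.117.
(Since a = 20 > μ = 2.333, the bound 7/60 is < 1 and informative.)

P[X ≥ 20] ≤ 7/60 ≈ 0.117.


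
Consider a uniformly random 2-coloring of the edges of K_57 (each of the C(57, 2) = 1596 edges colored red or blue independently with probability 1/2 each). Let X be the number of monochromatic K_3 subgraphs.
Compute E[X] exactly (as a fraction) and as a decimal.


Let X = Σ_S X_S over the C(57, 3) = 29260 subsets S of size 3, where X_S = 1 if the K_3 on S is monochromatic.
For a fixed S, the K_3 on S has C(3, 2) = 3 edges. P[all 3 edges red] = (1/2)^3, and likewise for blue, so P[monochromatic] = 2·(1/2)^3 = 2^{1 − 3} = 1/4.
Summing: E[X] = C(57, 3) · 2^{1 − 3} = 29260 · 1/4 = 7315.
Numerically: E[X] ≈ 7315.0000.

E[X] = C(57,3)·2^(1−C(3,2)) = 7315 ≈ 7315.0000.


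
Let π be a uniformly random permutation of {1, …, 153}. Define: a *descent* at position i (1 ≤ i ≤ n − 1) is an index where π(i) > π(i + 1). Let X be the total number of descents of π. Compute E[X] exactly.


Write X = Σ X_I over i = 1, …, 152, with X_I the indicator of one descent.
There are 152 indicators.
For each fixed i, the pair (π(i), π(i+1)) is a uniformly random ordered pair of distinct values from {1, …, 153}; by symmetry P[π(i) > π(i+1)] = 1/2.
By linearity: E[X] = 152 · (1/2) = (153 − 1) · (1/2) = 76 ≈ 76.000000.

E[X] = 76 = 76.000000.


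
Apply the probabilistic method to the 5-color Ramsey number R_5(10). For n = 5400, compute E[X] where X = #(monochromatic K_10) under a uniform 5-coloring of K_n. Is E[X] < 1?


E[X] = C(5400, 10) · 5^{1 − 45} = 5761735538961887279463031445160 · 5^{−44} = 5761735538961887279463031445160/5684341886080801486968994140625.
As a reduced fraction: E[X] = 1152347107792377455892606289032/1136868377216160297393798828125 ≈ 1.014.
Is E[X] < 1? NO.
Since E[X] ≥ 1, the first-moment bound is inconclusive at n = 5400; it does NOT by itself certify R_5(10) > 5400.

E[X] = 1152347107792377455892606289032/1136868377216160297393798828125 ≈ 1.014; E[X] ≥ 1; first-moment method inconclusive here.


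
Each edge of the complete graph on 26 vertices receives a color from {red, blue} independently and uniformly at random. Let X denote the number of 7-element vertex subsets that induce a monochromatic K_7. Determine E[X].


Let X = Σ_S X_S over the C(26, 7) = 657800 subsets S of size 7, where X_S = 1 if the K_7 on S is monochromatic.
For a fixed S, the K_7 on S has C(7, 2) = 21 edges. P[all 21 edges red] = (1/2)^21, and likewise for blue, so P[monochromatic] = 2·(1/2)^21 = 2^{1 − 21} = 1/1048576.
By linearity: E[X] = C(26, 7) · 2^{1 − 21} = 657800 · 1/1048576 = 82225/131072.
Numerically: E[X] ≈ 0.627.

E[X] = C(26,7)·2^(1−C(7,2)) = 82225/131072 ≈ 0.627.


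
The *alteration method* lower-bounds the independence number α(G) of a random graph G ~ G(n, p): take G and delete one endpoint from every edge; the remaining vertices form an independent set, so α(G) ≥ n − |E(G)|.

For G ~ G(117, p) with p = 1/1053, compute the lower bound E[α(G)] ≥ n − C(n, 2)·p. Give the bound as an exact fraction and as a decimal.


E[|E(G)|] = C(117, 2)·p = 6786 · (1/1053) = 58/9.
E[α(G)] ≥ n − E[|E(G)|] = 117 − 58/9 = 995/9.
Numerically: ≈ 110.555556.
(This is only a lower bound; the true E[α(G)] may be larger.)

E[α(G)] ≥ 995/9 ≈ 110.555556.


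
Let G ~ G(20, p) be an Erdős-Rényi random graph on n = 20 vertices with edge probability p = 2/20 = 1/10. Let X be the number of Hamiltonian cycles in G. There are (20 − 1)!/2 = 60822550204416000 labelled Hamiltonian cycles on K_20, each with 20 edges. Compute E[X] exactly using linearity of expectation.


K_20 has (20 − 1)!/2 = 60822550204416000 labelled Hamiltonian cycles.
For each such Hamiltonian cycle H, let X_H = 1 if all 20 edges of H are present in G. Then P[X_H = 1] = p^{20} = (1/10)^{20} = 1/100000000000000000000.
Summing the indicators: E[X] = Σ_H E[X_H] = 60822550204416000 · p^{20} = 60822550204416000 · 1/100000000000000000000 = 14849255421/24414062500000.
Numerically: E[X] ≈ 0.0006082.

E[X] = 60822550204416000 · (1/10)^{20} = 14849255421/24414062500000 ≈ 0.0006082.


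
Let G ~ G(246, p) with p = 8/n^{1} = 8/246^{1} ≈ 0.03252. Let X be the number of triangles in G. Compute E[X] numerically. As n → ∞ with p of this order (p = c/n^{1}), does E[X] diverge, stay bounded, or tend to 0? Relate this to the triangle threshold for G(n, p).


Number of potential triangles: C(246, 3) = 2450980.
Each occurs with probability p³ ≈ (0.03252)³ ≈ 3.4392571e-05.
By linearity: E[X] = C(246, 3)·p³ ≈ 2450980 · 3.4392571e-05 ≈ 84.29550.
Here α = 1, so p = 8/n is exactly at the triangle threshold p ~ 1/n. Asymptotically E[X] → c³/6 = 8³/6 = 256/3 ≈ 85.33333, a bounded constant. In this regime the triangle count is asymptotically Poisson(c³/6).

E[X] ≈ 84.29550; in regime p = Θ(1/n^{1}) E[X] stays bounded (at the triangle threshold p ~ 1/n).


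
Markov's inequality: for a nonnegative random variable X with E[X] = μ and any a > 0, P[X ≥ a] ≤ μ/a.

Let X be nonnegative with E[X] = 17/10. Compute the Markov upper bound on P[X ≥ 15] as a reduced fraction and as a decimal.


μ = E[X] = 17/10, a = 15.
Markov: P[X ≥ 15] ≤ μ/a = (17/10)/15 = 17/150.
Numerically: ≈ 0.113333.
(Since a = 15 > μ = 1.700000, the bound 17/150 is < 1 and informative.)

P[X ≥ 15] ≤ 17/150 ≈ 0.113333.


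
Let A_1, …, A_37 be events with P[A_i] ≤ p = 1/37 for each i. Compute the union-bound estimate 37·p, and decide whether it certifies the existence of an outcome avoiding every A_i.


Union bound: P[∪_{i=1}^{37} A_i] ≤ Σ_i P[A_i] ≤ 37·p = 37·(1/37) = 1.
Numerically: 1 ≈ 1.000000.
Is 1 < 1? NO.
Since the bound 1 is ≥ 1, the union bound is uninformative here; it does NOT by itself certify existence.

37·p = 1 ≈ 1.000000; existence NOT certified by the union bound.


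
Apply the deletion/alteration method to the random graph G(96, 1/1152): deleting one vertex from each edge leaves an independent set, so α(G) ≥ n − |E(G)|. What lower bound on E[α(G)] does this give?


E[|E(G)|] = C(96, 2)·p = 4560 · (1/1152) = 95/24.
E[α(G)] ≥ n − E[|E(G)|] = 96 − 95/24 = 2209/24.
Numerically: ≈ 92.041667.
(This is only a lower bound; the true E[α(G)] may be larger.)

E[α(G)] ≥ 2209/24 ≈ 92.041667.


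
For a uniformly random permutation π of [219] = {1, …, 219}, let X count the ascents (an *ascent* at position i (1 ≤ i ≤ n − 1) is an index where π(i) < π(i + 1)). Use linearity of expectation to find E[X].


Write X = Σ X_I over i = 1, …, 218, with X_I the indicator of one ascent.
There are 218 indicators.
For each fixed i, the pair (π(i), π(i+1)) is a uniformly random ordered pair of distinct values from {1, …, 219}; by symmetry P[π(i) < π(i+1)] = 1/2.
By linearity: E[X] = 218 · (1/2) = (219 − 1) · (1/2) = 109 ≈ 109.000.

E[X] = 109 = 109.000.


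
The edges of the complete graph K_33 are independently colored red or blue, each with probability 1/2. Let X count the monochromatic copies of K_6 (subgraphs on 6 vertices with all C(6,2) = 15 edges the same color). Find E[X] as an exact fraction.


Let X = Σ_S X_S over the C(33, 6) = 1107568 subsets S of size 6, where X_S = 1 if the K_6 on S is monochromatic.
For a fixed S, the K_6 on S has C(6, 2) = 15 edges. P[all 15 edges red] = (1/2)^15, and likewise for blue, so P[monochromatic] = 2·(1/2)^15 = 2^{1 − 15} = 1/16384.
Summing: E[X] = C(33, 6) · 2^{1 − 15} = 1107568 · 1/16384 = 69223/1024.
Numerically: E[X] ≈ 67.60059.

E[X] = C(33,6)·2^(1−C(6,2)) = 69223/1024 ≈ 67.60059.


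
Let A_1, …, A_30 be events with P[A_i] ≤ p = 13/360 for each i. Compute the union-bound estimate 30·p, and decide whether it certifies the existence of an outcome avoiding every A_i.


Union bound: P[∪_{i=1}^{30} A_i] ≤ Σ_i P[A_i] ≤ 30·p = 30·(13/360) = 13/12.
Numerically: 13/12 ≈ 1.083.
Is 13/12 < 1? NO.
Since the bound 13/12 is ≥ 1, the union bound is uninformative here; it does NOT by itself certify existence.

30·p = 13/12 ≈ 1.083; existence NOT certified by the union bound.


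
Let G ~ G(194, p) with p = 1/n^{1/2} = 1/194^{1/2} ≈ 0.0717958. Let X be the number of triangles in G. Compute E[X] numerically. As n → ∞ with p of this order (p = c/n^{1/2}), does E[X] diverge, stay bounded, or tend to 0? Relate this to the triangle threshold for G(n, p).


Number of potential triangles: C(194, 3) = 1198144.
Each occurs with probability p³ ≈ (0.0717958)³ ≈ 3.70081525e-04.
By linearity: E[X] = C(194, 3)·p³ ≈ 1198144 · 3.70081525e-04 ≈ 443.410959.
Since α = 1/2 < 1, p = c/n^{1/2} ≫ 1/n is above the triangle threshold p ~ 1/n. Asymptotically E[X] ~ (c³/6)·n^{3(1−α)} = (1³/6)·n^{1.5} → ∞; triangles are abundant w.h.p.

E[X] ≈ 443.410959; in regime p = Θ(1/n^{1/2}) E[X] diverges (above the triangle threshold p ~ 1/n).


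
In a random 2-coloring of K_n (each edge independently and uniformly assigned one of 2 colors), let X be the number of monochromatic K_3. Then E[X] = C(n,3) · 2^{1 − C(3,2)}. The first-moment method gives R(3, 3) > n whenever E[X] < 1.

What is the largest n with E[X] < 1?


We need C(n, 3) · 2^{1 − 3} < 1, i.e. C(n, 3) < 2^{3 − 1} = 4.
Check values of n near the boundary:
  n = 3: C(3, 3) = 1; 1 < 4? YES
  n = 4: C(4, 3) = 4; 4 < 4? NO
The largest n with C(n, 3) < 4 is n = 3 (where E[X] = 1/4 ≈ 0.250000). Hence R(3, 3) > 3, i.e. R(3, 3) ≥ 4.

Largest n = 3; hence R(3, 3) > 3.


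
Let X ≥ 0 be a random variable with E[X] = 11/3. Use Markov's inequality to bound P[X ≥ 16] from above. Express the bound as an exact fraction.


μ = E[X] = 11/3, a = 16.
Markov: P[X ≥ 16] ≤ μ/a = (11/3)/16 = 11/48.
Numerically: ≈ 0.22917.
(Since a = 16 > μ = 3.66667, the bound 11/48 is < 1 and informative.)

P[X ≥ 16] ≤ 11/48 ≈ 0.22917.


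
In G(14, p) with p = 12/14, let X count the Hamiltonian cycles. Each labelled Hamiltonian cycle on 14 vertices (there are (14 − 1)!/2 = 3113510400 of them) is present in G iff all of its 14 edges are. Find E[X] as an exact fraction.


K_14 has (14 − 1)!/2 = 3113510400 labelled Hamiltonian cycles.
For each such Hamiltonian cycle H, let X_H = 1 if all 14 edges of H are present in G. Then P[X_H = 1] = p^{14} = (6/7)^{14} = 78364164096/678223072849.
By linearity: E[X] = Σ_H E[X_H] = 3113510400 · p^{14} = 3113510400 · 78364164096/678223072849 = 34855377128600371200/96889010407.
Numerically: E[X] ≈ 3.6e+08.

E[X] = 3113510400 · (6/7)^{14} = 34855377128600371200/96889010407 ≈ 3.6e+08.


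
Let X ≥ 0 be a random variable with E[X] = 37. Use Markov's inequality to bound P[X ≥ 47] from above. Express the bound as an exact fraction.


μ = E[X] = 37, a = 47.
Markov: P[X ≥ 47] ≤ μ/a = (37)/47 = 37/47.
Numerically: ≈ 0.7872.
(Since a = 47 > μ = 37.0000, the bound 37/47 is < 1 and informative.)

P[X ≥ 47] ≤ 37/47 ≈ 0.7872.


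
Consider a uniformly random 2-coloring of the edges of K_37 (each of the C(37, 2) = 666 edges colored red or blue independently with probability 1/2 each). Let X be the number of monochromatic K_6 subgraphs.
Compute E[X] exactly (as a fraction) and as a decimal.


Let X = Σ_S X_S over the C(37, 6) = 2324784 subsets S of size 6, where X_S = 1 if the K_6 on S is monochromatic.
For a fixed S, the K_6 on S has C(6, 2) = 15 edges. P[all 15 edges red] = (1/2)^15, and likewise for blue, so P[monochromatic] = 2·(1/2)^15 = 2^{1 − 15} = 1/16384.
By linearity: E[X] = C(37, 6) · 2^{1 − 15} = 2324784 · 1/16384 = 145299/1024.
Numerically: E[X] ≈ 141.89355.

E[X] = C(37,6)·2^(1−C(6,2)) = 145299/1024 ≈ 141.89355.


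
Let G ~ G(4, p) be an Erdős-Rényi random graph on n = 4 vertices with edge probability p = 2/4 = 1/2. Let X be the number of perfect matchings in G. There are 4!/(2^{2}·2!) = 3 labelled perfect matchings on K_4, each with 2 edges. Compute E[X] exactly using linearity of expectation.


K_4 has 4!/(2^{2}·2!) = 3 labelled perfect matchings.
For each such perfect matching H, let X_H = 1 if all 2 edges of H are present in G. Then P[X_H = 1] = p^{2} = (1/2)^{2} = 1/4.
By linearity: E[X] = Σ_H E[X_H] = 3 · p^{2} = 3 · 1/4 = 3/4.
Numerically: E[X] ≈ 0.75.

E[X] = 3 · (1/2)^{2} = 3/4 ≈ 0.75.


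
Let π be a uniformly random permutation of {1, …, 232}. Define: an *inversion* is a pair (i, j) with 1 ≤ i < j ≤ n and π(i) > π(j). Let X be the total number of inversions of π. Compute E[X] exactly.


Write X = Σ X_I over the C(232, 2) = 26796 pairs i < j, with X_I the indicator of one inversion.
There are 26796 indicators.
For each fixed pair i < j, the values π(i) and π(j) are two distinct elements of {1, …, 232} in uniformly random order; by symmetry P[π(i) > π(j)] = 1/2.
By linearity: E[X] = 26796 · (1/2) = C(232, 2) · (1/2) = 26796/2 = 13398 ≈ 13398.000.

E[X] = 13398 = 13398.000.


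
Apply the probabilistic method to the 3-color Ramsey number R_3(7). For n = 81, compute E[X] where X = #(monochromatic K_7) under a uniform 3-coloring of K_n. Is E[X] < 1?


E[X] = C(81, 7) · 3^{1 − 21} = 3477216600 · 3^{−20} = 3477216600/3486784401.
As a reduced fraction: E[X] = 42928600/43046721 ≈ 0.997256.
Is E[X] < 1? YES.
Since E[X] < 1, there exists a 3-coloring of K_{81} with no monochromatic K_7; hence R_3(7) > 81.

E[X] = 42928600/43046721 ≈ 0.997256; E[X] < 1, so R_3(7) > 81.


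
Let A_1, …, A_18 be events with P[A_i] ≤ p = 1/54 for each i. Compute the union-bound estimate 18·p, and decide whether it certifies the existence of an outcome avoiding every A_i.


Union bound: P[∪_{i=1}^{18} A_i] ≤ Σ_i P[A_i] ≤ 18·p = 18·(1/54) = 1/3.
Numerically: 1/3 ≈ 0.33333.
Is 1/3 < 1? YES.
Since P[∪ A_i] ≤ 1/3 < 1, the complement has P[∩ A_i^c] ≥ 1 − 1/3 = 2/3 > 0, so some outcome avoids every A_i.

18·p = 1/3 ≈ 0.33333; existence CERTIFIED by the union bound.


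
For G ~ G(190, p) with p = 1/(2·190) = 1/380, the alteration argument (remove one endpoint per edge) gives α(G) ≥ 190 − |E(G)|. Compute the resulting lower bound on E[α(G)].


E[|E(G)|] = C(190, 2)·p = 17955 · (1/380) = 189/4.
E[α(G)] ≥ n − E[|E(G)|] = 190 − 189/4 = 571/4.
Numerically: ≈ 142.750000.
(This is only a lower bound; the true E[α(G)] may be larger.)

E[α(G)] ≥ 571/4 ≈ 142.750000.


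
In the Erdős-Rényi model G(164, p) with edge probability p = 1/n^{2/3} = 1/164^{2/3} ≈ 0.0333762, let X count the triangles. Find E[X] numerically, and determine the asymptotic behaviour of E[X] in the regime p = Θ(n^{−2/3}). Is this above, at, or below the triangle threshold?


Number of potential triangles: C(164, 3) = 721764.
Each occurs with probability p³ ≈ (0.0333762)³ ≈ 3.71802499e-05.
By linearity: E[X] = C(164, 3)·p³ ≈ 721764 · 3.71802499e-05 ≈ 26.835366.
Since α = 2/3 < 1, p = c/n^{2/3} ≫ 1/n is above the triangle threshold p ~ 1/n. Asymptotically E[X] ~ (c³/6)·n^{3(1−α)} = (1³/6)·n^{1} → ∞; triangles are abundant w.h.p.

E[X] ≈ 26.835366; in regime p = Θ(1/n^{2/3}) E[X] diverges (above the triangle threshold p ~ 1/n).


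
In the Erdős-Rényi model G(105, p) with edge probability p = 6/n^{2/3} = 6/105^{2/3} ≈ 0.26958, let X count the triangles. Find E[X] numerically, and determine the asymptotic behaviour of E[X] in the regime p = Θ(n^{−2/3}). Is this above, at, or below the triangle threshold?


Number of potential triangles: C(105, 3) = 187460.
Each occurs with probability p³ ≈ (0.26958)³ ≈ 1.9591837e-02.
By linearity: E[X] = C(105, 3)·p³ ≈ 187460 · 1.9591837e-02 ≈ 3672.68571.
Since α = 2/3 < 1, p = c/n^{2/3} ≫ 1/n is above the triangle threshold p ~ 1/n. Asymptotically E[X] ~ (c³/6)·n^{3(1−α)} = (6³/6)·n^{1} → ∞; triangles are abundant w.h.p.

E[X] ≈ 3672.68571; in regime p = Θ(1/n^{2/3}) E[X] diverges (above the triangle threshold p ~ 1/n).


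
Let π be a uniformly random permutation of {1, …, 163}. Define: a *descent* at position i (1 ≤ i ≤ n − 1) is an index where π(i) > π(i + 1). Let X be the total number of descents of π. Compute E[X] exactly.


Write X = Σ X_I over i = 1, …, 162, with X_I the indicator of one descent.
There are 162 indicators.
For each fixed i, the pair (π(i), π(i+1)) is a uniformly random ordered pair of distinct values from {1, …, 163}; by symmetry P[π(i) > π(i+1)] = 1/2.
By linearity: E[X] = 162 · (1/2) = (163 − 1) · (1/2) = 81 ≈ 81.000000.

E[X] = 81 = 81.000000.


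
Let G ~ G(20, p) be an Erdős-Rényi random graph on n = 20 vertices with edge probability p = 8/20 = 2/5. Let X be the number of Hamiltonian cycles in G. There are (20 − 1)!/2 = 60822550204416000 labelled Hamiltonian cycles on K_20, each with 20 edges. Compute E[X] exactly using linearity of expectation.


K_20 has (20 − 1)!/2 = 60822550204416000 labelled Hamiltonian cycles.
For each such Hamiltonian cycle H, let X_H = 1 if all 20 edges of H are present in G. Then P[X_H = 1] = p^{20} = (2/5)^{20} = 1048576/95367431640625.
By linearity of expectation: E[X] = Σ_H E[X_H] = 60822550204416000 · p^{20} = 60822550204416000 · 1048576/95367431640625 = 510216531225165692928/762939453125.
Numerically: E[X] ≈ 6.69e+08.

E[X] = 60822550204416000 · (2/5)^{20} = 510216531225165692928/762939453125 ≈ 6.69e+08.


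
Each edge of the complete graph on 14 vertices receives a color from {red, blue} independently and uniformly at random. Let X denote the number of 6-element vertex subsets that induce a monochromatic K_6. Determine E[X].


Let X = Σ_S X_S over the C(14, 6) = 3003 subsets S of size 6, where X_S = 1 if the K_6 on S is monochromatic.
For a fixed S, the K_6 on S has C(6, 2) = 15 edges. P[all 15 edges red] = (1/2)^15, and likewise for blue, so P[monochromatic] = 2·(1/2)^15 = 2^{1 − 15} = 1/16384.
Summing: E[X] = C(14, 6) · 2^{1 − 15} = 3003 · 1/16384 = 3003/16384.
Numerically: E[X] ≈ 0.18329.

E[X] = C(14,6)·2^(1−C(6,2)) = 3003/16384 ≈ 0.18329.


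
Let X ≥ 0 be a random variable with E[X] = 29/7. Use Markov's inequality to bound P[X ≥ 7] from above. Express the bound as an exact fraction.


μ = E[X] = 29/7, a = 7.
Markov: P[X ≥ 7] ≤ μ/a = (29/7)/7 = 29/49.
Numerically: ≈ 0.5918.
(Since a = 7 > μ = 4.1429, the bound 29/49 is < 1 and informative.)

P[X ≥ 7] ≤ 29/49 ≈ 0.5918.


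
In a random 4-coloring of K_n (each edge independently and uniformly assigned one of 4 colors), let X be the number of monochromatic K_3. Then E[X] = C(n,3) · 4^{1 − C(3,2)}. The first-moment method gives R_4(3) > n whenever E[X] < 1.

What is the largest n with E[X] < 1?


We need C(n, 3) · 4^{1 − 3} < 1, i.e. C(n, 3) < 4^{3 − 1} = 16.
Check values of n near the boundary:
  n = 3: C(3, 3) = 1; 1 < 16? YES
  n = 4: C(4, 3) = 4; 4 < 16? YES
  n = 5: C(5, 3) = 10; 10 < 16? YES
  n = 6: C(6, 3) = 20; 20 < 16? NO
The largest n with C(n, 3) < 16 is n = 5 (where E[X] = 5/8 ≈ 0.6250000). Hence R_4(3) > 5, i.e. R_4(3) ≥ 6.

Largest n = 5; hence R_4(3) > 5.


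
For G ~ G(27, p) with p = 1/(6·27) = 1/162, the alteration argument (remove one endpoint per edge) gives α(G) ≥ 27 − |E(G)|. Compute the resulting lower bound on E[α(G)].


E[|E(G)|] = C(27, 2)·p = 351 · (1/162) = 13/6.
E[α(G)] ≥ n − E[|E(G)|] = 27 − 13/6 = 149/6.
Numerically: ≈ 24.833.
(This is only a lower bound; the true E[α(G)] may be larger.)

E[α(G)] ≥ 149/6 ≈ 24.833.


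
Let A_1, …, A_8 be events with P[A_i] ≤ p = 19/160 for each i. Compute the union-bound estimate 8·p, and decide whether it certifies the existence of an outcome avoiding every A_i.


Union bound: P[∪_{i=1}^{8} A_i] ≤ Σ_i P[A_i] ≤ 8·p = 8·(19/160) = 19/20.
Numerically: 19/20 ≈ 0.9500000.
Is 19/20 < 1? YES.
Since P[∪ A_i] ≤ 19/20 < 1, the complement has P[∩ A_i^c] ≥ 1 − 19/20 = 1/20 > 0, so some outcome avoids every A_i.

8·p = 19/20 ≈ 0.9500000; existence CERTIFIED by the union bound.


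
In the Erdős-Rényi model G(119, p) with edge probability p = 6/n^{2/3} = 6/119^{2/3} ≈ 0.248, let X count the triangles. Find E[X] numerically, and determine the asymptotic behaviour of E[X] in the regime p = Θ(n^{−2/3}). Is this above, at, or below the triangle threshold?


Number of potential triangles: C(119, 3) = 273819.
Each occurs with probability p³ ≈ (0.248)³ ≈ 1.525316e-02.
By linearity: E[X] = C(119, 3)·p³ ≈ 273819 · 1.525316e-02 ≈ 4176.6050.
Since α = 2/3 < 1, p = c/n^{2/3} ≫ 1/n is above the triangle threshold p ~ 1/n. Asymptotically E[X] ~ (c³/6)·n^{3(1−α)} = (6³/6)·n^{1} → ∞; triangles are abundant w.h.p.

E[X] ≈ 4176.6050; in regime p = Θ(1/n^{2/3}) E[X] diverges (above the triangle threshold p ~ 1/n).


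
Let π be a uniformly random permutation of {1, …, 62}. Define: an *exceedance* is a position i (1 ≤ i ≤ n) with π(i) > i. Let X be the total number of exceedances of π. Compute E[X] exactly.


Write X = Σ_{i=1}^{62} X_i, where X_i = 1_{π(i) > i}.
For each fixed i, π(i) is uniform over {1, …, 62} (marginal of a uniform permutation), so P[π(i) > i] = (n − i)/n. Summing: Σ_{i=1}^{62} (n − i)/n = (0 + 1 + … + 61)/62 = 62(62 − 1)/(2·62) = (62 − 1)/2.
Hence E[X] = Σ_{i=1}^{62} (62 − i)/62 = 61/2 ≈ 30.50000.

E[X] = 61/2 = 30.50000.


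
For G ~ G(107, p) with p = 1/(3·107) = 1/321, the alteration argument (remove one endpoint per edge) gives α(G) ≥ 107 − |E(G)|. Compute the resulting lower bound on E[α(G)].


E[|E(G)|] = C(107, 2)·p = 5671 · (1/321) = 53/3.
E[α(G)] ≥ n − E[|E(G)|] = 107 − 53/3 = 268/3.
Numerically: ≈ 89.33333.
(This is only a lower bound; the true E[α(G)] may be larger.)

E[α(G)] ≥ 268/3 ≈ 89.33333.


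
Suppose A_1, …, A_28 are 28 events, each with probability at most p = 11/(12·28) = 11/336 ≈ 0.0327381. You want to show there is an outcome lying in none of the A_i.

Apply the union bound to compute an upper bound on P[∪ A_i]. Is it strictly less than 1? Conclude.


Union bound: P[∪_{i=1}^{28} A_i] ≤ Σ_i P[A_i] ≤ 28·p = 28·(11/336) = 11/12.
Numerically: 11/12 ≈ 0.9166667.
Is 11/12 < 1? YES.
Since P[∪ A_i] ≤ 11/12 < 1, the complement has P[∩ A_i^c] ≥ 1 − 11/12 = 1/12 > 0, so some outcome avoids every A_i.

28·p = 11/12 ≈ 0.9166667; existence CERTIFIED by the union bound.


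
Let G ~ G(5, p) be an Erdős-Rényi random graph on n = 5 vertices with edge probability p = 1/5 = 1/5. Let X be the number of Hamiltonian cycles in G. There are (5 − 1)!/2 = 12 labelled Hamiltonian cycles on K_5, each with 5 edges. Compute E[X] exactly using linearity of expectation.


K_5 has (5 − 1)!/2 = 12 labelled Hamiltonian cycles.
For each such Hamiltonian cycle H, let X_H = 1 if all 5 edges of H are present in G. Then P[X_H = 1] = p^{5} = (1/5)^{5} = 1/3125.
By linearity of expectation: E[X] = Σ_H E[X_H] = 12 · p^{5} = 12 · 1/3125 = 12/3125.
Numerically: E[X] ≈ 0.00384.

E[X] = 12 · (1/5)^{5} = 12/3125 ≈ 0.00384.
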